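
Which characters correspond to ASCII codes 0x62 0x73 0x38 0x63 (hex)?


Codes (hex): 0x62 0x73 0x38 0x63
Per-code ASCII lookup:
  0x62 = 98  (range 97-122: lowercase, 98 - 97 = 1) → 'b'
  0x73 = 115  (range 97-122: lowercase, 115 - 97 = 18) → 's'
  0x38 = 56  (range 48-57: digits, 56 - 48 = 8) → '8'
  0x63 = 99  (range 97-122: lowercase, 99 - 97 = 2) → 'c'
= 'bs8c'


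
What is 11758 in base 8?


Divide by 8 repeatedly:
11758 ÷ 8 = 1469 remainder 6
1469 ÷ 8 = 183 remainder 5
183 ÷ 8 = 22 remainder 7
22 ÷ 8 = 2 remainder 6
2 ÷ 8 = 0 remainder 2
Reading remainders bottom-up:
= 0o26756


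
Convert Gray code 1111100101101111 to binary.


Gray code: 1111100101101111
MSB stays the same: 1
Each subsequent bit = prev_binary XOR current_gray:
  B[1] = 1 XOR 1 = 0
  B[2] = 0 XOR 1 = 1
  B[3] = 1 XOR 1 = 0
  B[4] = 0 XOR 1 = 1
  B[5] = 1 XOR 0 = 1
  B[6] = 1 XOR 0 = 1
  B[7] = 1 XOR 1 = 0
  B[8] = 0 XOR 0 = 0
  B[9] = 0 XOR 1 = 1
  B[10] = 1 XOR 1 = 0
  B[11] = 0 XOR 0 = 0
  B[12] = 0 XOR 1 = 1
  B[13] = 1 XOR 1 = 0
  B[14] = 0 XOR 1 = 1
  B[15] = 1 XOR 1 = 0
= 1010111001001010 (44618 decimal)


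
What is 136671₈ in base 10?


Positional values:
Position 0: 1 × 8^0 = 1
Position 1: 7 × 8^1 = 56
Position 2: 6 × 8^2 = 384
Position 3: 6 × 8^3 = 3072
Position 4: 3 × 8^4 = 12288
Position 5: 1 × 8^5 = 32768
Sum = 1 + 56 + 384 + 3072 + 12288 + 32768
= 48569


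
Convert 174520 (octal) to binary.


Each octal digit → 3 binary bits:
  1 = 001
  7 = 111
  4 = 100
  5 = 101
  2 = 010
  0 = 000
Concatenate: 001 111 100 101 010 000
= 001111100101010000


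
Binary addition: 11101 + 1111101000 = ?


Align and add column by column (LSB to MSB, carry propagating):
  00000011101
+ 01111101000
  -----------
  col 0: 1 + 0 + 0 (carry in) = 1 → bit 1, carry out 0
  col 1: 0 + 0 + 0 (carry in) = 0 → bit 0, carry out 0
  col 2: 1 + 0 + 0 (carry in) = 1 → bit 1, carry out 0
  col 3: 1 + 1 + 0 (carry in) = 2 → bit 0, carry out 1
  col 4: 1 + 0 + 1 (carry in) = 2 → bit 0, carry out 1
  col 5: 0 + 1 + 1 (carry in) = 2 → bit 0, carry out 1
  col 6: 0 + 1 + 1 (carry in) = 2 → bit 0, carry out 1
  col 7: 0 + 1 + 1 (carry in) = 2 → bit 0, carry out 1
  col 8: 0 + 1 + 1 (carry in) = 2 → bit 0, carry out 1
  col 9: 0 + 1 + 1 (carry in) = 2 → bit 0, carry out 1
  col 10: 0 + 0 + 1 (carry in) = 1 → bit 1, carry out 0
Reading bits MSB→LSB: 10000000101
Strip leading zeros: 10000000101
= 10000000101


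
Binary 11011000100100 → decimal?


Positional values:
Bit 2: 1 × 2^2 = 4
Bit 5: 1 × 2^5 = 32
Bit 9: 1 × 2^9 = 512
Bit 10: 1 × 2^10 = 1024
Bit 12: 1 × 2^12 = 4096
Bit 13: 1 × 2^13 = 8192
Sum = 4 + 32 + 512 + 1024 + 4096 + 8192
= 13860


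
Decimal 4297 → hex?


Divide by 16 repeatedly:
4297 ÷ 16 = 268 remainder 9 (9)
268 ÷ 16 = 16 remainder 12 (C)
16 ÷ 16 = 1 remainder 0 (0)
1 ÷ 16 = 0 remainder 1 (1)
Reading remainders bottom-up:
= 0x10C9


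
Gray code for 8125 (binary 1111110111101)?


Binary: 1111110111101
Gray code: G = B XOR (B >> 1)
B >> 1 = 0111111011110
1111110111101 XOR 0111111011110:
  1 XOR 0 = 1
  1 XOR 1 = 0
  1 XOR 1 = 0
  1 XOR 1 = 0
  1 XOR 1 = 0
  1 XOR 1 = 0
  0 XOR 1 = 1
  1 XOR 0 = 1
  1 XOR 1 = 0
  1 XOR 1 = 0
  1 XOR 1 = 0
  0 XOR 1 = 1
  1 XOR 0 = 1
= 1000001100011


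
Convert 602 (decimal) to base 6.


Divide by 6 repeatedly:
602 ÷ 6 = 100 remainder 2
100 ÷ 6 = 16 remainder 4
16 ÷ 6 = 2 remainder 4
2 ÷ 6 = 0 remainder 2
Reading remainders bottom-up:
= 2442


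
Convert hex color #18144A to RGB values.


Hex: #18144A
R = 18₁₆ = 24
G = 14₁₆ = 20
B = 4A₁₆ = 74
= RGB(24, 20, 74)


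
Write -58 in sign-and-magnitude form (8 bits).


Sign bit: 1 (negative)
Magnitude: 58 = 0111010
= 10111010


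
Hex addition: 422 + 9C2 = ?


Align and add column by column (LSB to MSB, each column mod 16 with carry):
  0422
+ 09C2
  ----
  col 0: 2(2) + 2(2) + 0 (carry in) = 4 → 4(4), carry out 0
  col 1: 2(2) + C(12) + 0 (carry in) = 14 → E(14), carry out 0
  col 2: 4(4) + 9(9) + 0 (carry in) = 13 → D(13), carry out 0
  col 3: 0(0) + 0(0) + 0 (carry in) = 0 → 0(0), carry out 0
Reading digits MSB→LSB: 0DE4
Strip leading zeros: DE4
= 0xDE4


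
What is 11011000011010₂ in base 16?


Group into 4-bit nibbles: 0011011000011010
  0011 = 3
  0110 = 6
  0001 = 1
  1010 = A
= 0x361A


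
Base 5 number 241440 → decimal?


Positional values (base 5):
  0 × 5^0 = 0 × 1 = 0
  4 × 5^1 = 4 × 5 = 20
  4 × 5^2 = 4 × 25 = 100
  1 × 5^3 = 1 × 125 = 125
  4 × 5^4 = 4 × 625 = 2500
  2 × 5^5 = 2 × 3125 = 6250
Sum = 0 + 20 + 100 + 125 + 2500 + 6250
= 8995


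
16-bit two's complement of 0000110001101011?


Original: 0000110001101011
Step 1 - Invert all bits: 1111001110010100
Step 2 - Add 1: 1111001110010100 + 1
= 1111001110010101 (represents -3179)


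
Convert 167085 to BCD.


Each digit → 4-bit binary:
  1 → 0001
  6 → 0110
  7 → 0111
  0 → 0000
  8 → 1000
  5 → 0101
= 0001 0110 0111 0000 1000 0101


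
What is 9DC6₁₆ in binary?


Each hex digit → 4 binary bits:
  9 = 1001
  D = 1101
  C = 1100
  6 = 0110
Concatenate: 1001 1101 1100 0110
= 1001110111000110


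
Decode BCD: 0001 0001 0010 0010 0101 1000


Each 4-bit group → digit:
  0001 → 1
  0001 → 1
  0010 → 2
  0010 → 2
  0101 → 5
  1000 → 8
= 112258


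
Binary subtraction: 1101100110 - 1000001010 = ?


Align and subtract column by column (LSB to MSB, borrowing when needed):
  1101100110
- 1000001010
  ----------
  col 0: (0 - 0 borrow-in) - 0 → 0 - 0 = 0, borrow out 0
  col 1: (1 - 0 borrow-in) - 1 → 1 - 1 = 0, borrow out 0
  col 2: (1 - 0 borrow-in) - 0 → 1 - 0 = 1, borrow out 0
  col 3: (0 - 0 borrow-in) - 1 → borrow from next column: (0+2) - 1 = 1, borrow out 1
  col 4: (0 - 1 borrow-in) - 0 → borrow from next column: (-1+2) - 0 = 1, borrow out 1
  col 5: (1 - 1 borrow-in) - 0 → 0 - 0 = 0, borrow out 0
  col 6: (1 - 0 borrow-in) - 0 → 1 - 0 = 1, borrow out 0
  col 7: (0 - 0 borrow-in) - 0 → 0 - 0 = 0, borrow out 0
  col 8: (1 - 0 borrow-in) - 0 → 1 - 0 = 1, borrow out 0
  col 9: (1 - 0 borrow-in) - 1 → 1 - 1 = 0, borrow out 0
Reading bits MSB→LSB: 0101011100
Strip leading zeros: 101011100
= 101011100


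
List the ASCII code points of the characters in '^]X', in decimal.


String: '^]X'  (3 characters)
Per-character ASCII lookup:
  '^': special character: '^' = 94
  ']': special character: ']' = 93
  'X': uppercase starts at 65: 'X' = 65 + 23 = 88
= 94 93 88


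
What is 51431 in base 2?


Divide by 2 repeatedly:
51431 ÷ 2 = 25715 remainder 1
25715 ÷ 2 = 12857 remainder 1
12857 ÷ 2 = 6428 remainder 1
6428 ÷ 2 = 3214 remainder 0
3214 ÷ 2 = 1607 remainder 0
1607 ÷ 2 = 803 remainder 1
803 ÷ 2 = 401 remainder 1
401 ÷ 2 = 200 remainder 1
200 ÷ 2 = 100 remainder 0
100 ÷ 2 = 50 remainder 0
50 ÷ 2 = 25 remainder 0
25 ÷ 2 = 12 remainder 1
12 ÷ 2 = 6 remainder 0
6 ÷ 2 = 3 remainder 0
3 ÷ 2 = 1 remainder 1
1 ÷ 2 = 0 remainder 1
Reading remainders bottom-up:
= 1100100011100111


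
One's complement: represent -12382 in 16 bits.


Original: 0011000001011110
Invert all bits:
  bit 0: 0 → 1
  bit 1: 0 → 1
  bit 2: 1 → 0
  bit 3: 1 → 0
  bit 4: 0 → 1
  bit 5: 0 → 1
  bit 6: 0 → 1
  bit 7: 0 → 1
  bit 8: 0 → 1
  bit 9: 1 → 0
  bit 10: 0 → 1
  bit 11: 1 → 0
  bit 12: 1 → 0
  bit 13: 1 → 0
  bit 14: 1 → 0
  bit 15: 0 → 1
= 1100111110100001


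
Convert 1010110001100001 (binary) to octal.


Group into 3-bit groups: 001010110001100001
  001 = 1
  010 = 2
  110 = 6
  001 = 1
  100 = 4
  001 = 1
= 0o126141


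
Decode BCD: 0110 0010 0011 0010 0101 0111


Each 4-bit group → digit:
  0110 → 6
  0010 → 2
  0011 → 3
  0010 → 2
  0101 → 5
  0111 → 7
= 623257


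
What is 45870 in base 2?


Divide by 2 repeatedly:
45870 ÷ 2 = 22935 remainder 0
22935 ÷ 2 = 11467 remainder 1
11467 ÷ 2 = 5733 remainder 1
5733 ÷ 2 = 2866 remainder 1
2866 ÷ 2 = 1433 remainder 0
1433 ÷ 2 = 716 remainder 1
716 ÷ 2 = 358 remainder 0
358 ÷ 2 = 179 remainder 0
179 ÷ 2 = 89 remainder 1
89 ÷ 2 = 44 remainder 1
44 ÷ 2 = 22 remainder 0
22 ÷ 2 = 11 remainder 0
11 ÷ 2 = 5 remainder 1
5 ÷ 2 = 2 remainder 1
2 ÷ 2 = 1 remainder 0
1 ÷ 2 = 0 remainder 1
Reading remainders bottom-up:
= 1011001100101110


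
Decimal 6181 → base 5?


Divide by 5 repeatedly:
6181 ÷ 5 = 1236 remainder 1
1236 ÷ 5 = 247 remainder 1
247 ÷ 5 = 49 remainder 2
49 ÷ 5 = 9 remainder 4
9 ÷ 5 = 1 remainder 4
1 ÷ 5 = 0 remainder 1
Reading remainders bottom-up:
= 144211


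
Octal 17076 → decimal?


Positional values:
Position 0: 6 × 8^0 = 6
Position 1: 7 × 8^1 = 56
Position 2: 0 × 8^2 = 0
Position 3: 7 × 8^3 = 3584
Position 4: 1 × 8^4 = 4096
Sum = 6 + 56 + 0 + 3584 + 4096
= 7742


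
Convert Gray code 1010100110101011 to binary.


Gray code: 1010100110101011
MSB stays the same: 1
Each subsequent bit = prev_binary XOR current_gray:
  B[1] = 1 XOR 0 = 1
  B[2] = 1 XOR 1 = 0
  B[3] = 0 XOR 0 = 0
  B[4] = 0 XOR 1 = 1
  B[5] = 1 XOR 0 = 1
  B[6] = 1 XOR 0 = 1
  B[7] = 1 XOR 1 = 0
  B[8] = 0 XOR 1 = 1
  B[9] = 1 XOR 0 = 1
  B[10] = 1 XOR 1 = 0
  B[11] = 0 XOR 0 = 0
  B[12] = 0 XOR 1 = 1
  B[13] = 1 XOR 0 = 1
  B[14] = 1 XOR 1 = 0
  B[15] = 0 XOR 1 = 1
= 1100111011001101 (52941 decimal)


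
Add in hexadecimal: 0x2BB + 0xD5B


Align and add column by column (LSB to MSB, each column mod 16 with carry):
  02BB
+ 0D5B
  ----
  col 0: B(11) + B(11) + 0 (carry in) = 22 → 6(6), carry out 1
  col 1: B(11) + 5(5) + 1 (carry in) = 17 → 1(1), carry out 1
  col 2: 2(2) + D(13) + 1 (carry in) = 16 → 0(0), carry out 1
  col 3: 0(0) + 0(0) + 1 (carry in) = 1 → 1(1), carry out 0
Reading digits MSB→LSB: 1016
Strip leading zeros: 1016
= 0x1016


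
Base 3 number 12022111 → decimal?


Positional values (base 3):
  1 × 3^0 = 1 × 1 = 1
  1 × 3^1 = 1 × 3 = 3
  1 × 3^2 = 1 × 9 = 9
  2 × 3^3 = 2 × 27 = 54
  2 × 3^4 = 2 × 81 = 162
  0 × 3^5 = 0 × 243 = 0
  2 × 3^6 = 2 × 729 = 1458
  1 × 3^7 = 1 × 2187 = 2187
Sum = 1 + 3 + 9 + 54 + 162 + 0 + 1458 + 2187
= 3874


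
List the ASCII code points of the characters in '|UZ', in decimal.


String: '|UZ'  (3 characters)
Per-character ASCII lookup:
  '|': special character: '|' = 124
  'U': uppercase starts at 65: 'U' = 65 + 20 = 85
  'Z': uppercase starts at 65: 'Z' = 65 + 25 = 90
= 124 85 90


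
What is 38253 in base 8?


Divide by 8 repeatedly:
38253 ÷ 8 = 4781 remainder 5
4781 ÷ 8 = 597 remainder 5
597 ÷ 8 = 74 remainder 5
74 ÷ 8 = 9 remainder 2
9 ÷ 8 = 1 remainder 1
1 ÷ 8 = 0 remainder 1
Reading remainders bottom-up:
= 0o112555


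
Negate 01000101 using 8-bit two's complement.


Original: 01000101
Step 1 - Invert all bits: 10111010
Step 2 - Add 1: 10111010 + 1
= 10111011 (represents -69)


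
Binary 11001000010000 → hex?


Group into 4-bit nibbles: 0011001000010000
  0011 = 3
  0010 = 2
  0001 = 1
  0000 = 0
= 0x3210


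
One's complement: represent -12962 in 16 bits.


Original: 0011001010100010
Invert all bits:
  bit 0: 0 → 1
  bit 1: 0 → 1
  bit 2: 1 → 0
  bit 3: 1 → 0
  bit 4: 0 → 1
  bit 5: 0 → 1
  bit 6: 1 → 0
  bit 7: 0 → 1
  bit 8: 1 → 0
  bit 9: 0 → 1
  bit 10: 1 → 0
  bit 11: 0 → 1
  bit 12: 0 → 1
  bit 13: 0 → 1
  bit 14: 1 → 0
  bit 15: 0 → 1
= 1100110101011101


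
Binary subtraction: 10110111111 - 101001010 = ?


Align and subtract column by column (LSB to MSB, borrowing when needed):
  10110111111
- 00101001010
  -----------
  col 0: (1 - 0 borrow-in) - 0 → 1 - 0 = 1, borrow out 0
  col 1: (1 - 0 borrow-in) - 1 → 1 - 1 = 0, borrow out 0
  col 2: (1 - 0 borrow-in) - 0 → 1 - 0 = 1, borrow out 0
  col 3: (1 - 0 borrow-in) - 1 → 1 - 1 = 0, borrow out 0
  col 4: (1 - 0 borrow-in) - 0 → 1 - 0 = 1, borrow out 0
  col 5: (1 - 0 borrow-in) - 0 → 1 - 0 = 1, borrow out 0
  col 6: (0 - 0 borrow-in) - 1 → borrow from next column: (0+2) - 1 = 1, borrow out 1
  col 7: (1 - 1 borrow-in) - 0 → 0 - 0 = 0, borrow out 0
  col 8: (1 - 0 borrow-in) - 1 → 1 - 1 = 0, borrow out 0
  col 9: (0 - 0 borrow-in) - 0 → 0 - 0 = 0, borrow out 0
  col 10: (1 - 0 borrow-in) - 0 → 1 - 0 = 1, borrow out 0
Reading bits MSB→LSB: 10001110101
Strip leading zeros: 10001110101
= 10001110101


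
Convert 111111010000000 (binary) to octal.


Group into 3-bit groups: 111111010000000
  111 = 7
  111 = 7
  010 = 2
  000 = 0
  000 = 0
= 0o77200


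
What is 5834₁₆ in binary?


Each hex digit → 4 binary bits:
  5 = 0101
  8 = 1000
  3 = 0011
  4 = 0100
Concatenate: 0101 1000 0011 0100
= 0101100000110100


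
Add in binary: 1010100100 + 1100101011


Align and add column by column (LSB to MSB, carry propagating):
  01010100100
+ 01100101011
  -----------
  col 0: 0 + 1 + 0 (carry in) = 1 → bit 1, carry out 0
  col 1: 0 + 1 + 0 (carry in) = 1 → bit 1, carry out 0
  col 2: 1 + 0 + 0 (carry in) = 1 → bit 1, carry out 0
  col 3: 0 + 1 + 0 (carry in) = 1 → bit 1, carry out 0
  col 4: 0 + 0 + 0 (carry in) = 0 → bit 0, carry out 0
  col 5: 1 + 1 + 0 (carry in) = 2 → bit 0, carry out 1
  col 6: 0 + 0 + 1 (carry in) = 1 → bit 1, carry out 0
  col 7: 1 + 0 + 0 (carry in) = 1 → bit 1, carry out 0
  col 8: 0 + 1 + 0 (carry in) = 1 → bit 1, carry out 0
  col 9: 1 + 1 + 0 (carry in) = 2 → bit 0, carry out 1
  col 10: 0 + 0 + 1 (carry in) = 1 → bit 1, carry out 0
Reading bits MSB→LSB: 10111001111
Strip leading zeros: 10111001111
= 10111001111


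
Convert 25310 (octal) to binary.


Each octal digit → 3 binary bits:
  2 = 010
  5 = 101
  3 = 011
  1 = 001
  0 = 000
Concatenate: 010 101 011 001 000
= 010101011001000


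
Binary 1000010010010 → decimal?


Positional values:
Bit 1: 1 × 2^1 = 2
Bit 4: 1 × 2^4 = 16
Bit 7: 1 × 2^7 = 128
Bit 12: 1 × 2^12 = 4096
Sum = 2 + 16 + 128 + 4096
= 4242


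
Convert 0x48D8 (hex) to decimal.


Positional values:
Position 0: 8 × 16^0 = 8 × 1 = 8
Position 1: D × 16^1 = 13 × 16 = 208
Position 2: 8 × 16^2 = 8 × 256 = 2048
Position 3: 4 × 16^3 = 4 × 4096 = 16384
Sum = 8 + 208 + 2048 + 16384
= 18648


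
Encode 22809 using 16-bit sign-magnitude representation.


Sign bit: 0 (positive)
Magnitude: 22809 = 101100100011001
= 0101100100011001


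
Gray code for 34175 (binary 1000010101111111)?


Binary: 1000010101111111
Gray code: G = B XOR (B >> 1)
B >> 1 = 0100001010111111
1000010101111111 XOR 0100001010111111:
  1 XOR 0 = 1
  0 XOR 1 = 1
  0 XOR 0 = 0
  0 XOR 0 = 0
  0 XOR 0 = 0
  1 XOR 0 = 1
  0 XOR 1 = 1
  1 XOR 0 = 1
  0 XOR 1 = 1
  1 XOR 0 = 1
  1 XOR 1 = 0
  1 XOR 1 = 0
  1 XOR 1 = 0
  1 XOR 1 = 0
  1 XOR 1 = 0
  1 XOR 1 = 0
= 1100011111000000


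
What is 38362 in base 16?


Divide by 16 repeatedly:
38362 ÷ 16 = 2397 remainder 10 (A)
2397 ÷ 16 = 149 remainder 13 (D)
149 ÷ 16 = 9 remainder 5 (5)
9 ÷ 16 = 0 remainder 9 (9)
Reading remainders bottom-up:
= 0x95DA


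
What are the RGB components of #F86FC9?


Hex: #F86FC9
R = F8₁₆ = 248
G = 6F₁₆ = 111
B = C9₁₆ = 201
= RGB(248, 111, 201)


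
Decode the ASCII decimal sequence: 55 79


Codes (decimal): 55 79
Per-code ASCII lookup:
  55  (range 48-57: digits, 55 - 48 = 7) → '7'
  79  (range 65-90: uppercase, 79 - 65 = 14) → 'O'
= '7O'


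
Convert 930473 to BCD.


Each digit → 4-bit binary:
  9 → 1001
  3 → 0011
  0 → 0000
  4 → 0100
  7 → 0111
  3 → 0011
= 1001 0011 0000 0100 0111 0011


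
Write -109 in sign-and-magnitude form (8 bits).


Sign bit: 1 (negative)
Magnitude: 109 = 1101101
= 11101101


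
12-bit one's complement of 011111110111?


Original: 011111110111
Invert all bits:
  bit 0: 0 → 1
  bit 1: 1 → 0
  bit 2: 1 → 0
  bit 3: 1 → 0
  bit 4: 1 → 0
  bit 5: 1 → 0
  bit 6: 1 → 0
  bit 7: 1 → 0
  bit 8: 0 → 1
  bit 9: 1 → 0
  bit 10: 1 → 0
  bit 11: 1 → 0
= 100000001000


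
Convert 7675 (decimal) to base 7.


Divide by 7 repeatedly:
7675 ÷ 7 = 1096 remainder 3
1096 ÷ 7 = 156 remainder 4
156 ÷ 7 = 22 remainder 2
22 ÷ 7 = 3 remainder 1
3 ÷ 7 = 0 remainder 3
Reading remainders bottom-up:
= 31243


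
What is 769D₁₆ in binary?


Each hex digit → 4 binary bits:
  7 = 0111
  6 = 0110
  9 = 1001
  D = 1101
Concatenate: 0111 0110 1001 1101
= 0111011010011101


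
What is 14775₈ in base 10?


Positional values:
Position 0: 5 × 8^0 = 5
Position 1: 7 × 8^1 = 56
Position 2: 7 × 8^2 = 448
Position 3: 4 × 8^3 = 2048
Position 4: 1 × 8^4 = 4096
Sum = 5 + 56 + 448 + 2048 + 4096
= 6653


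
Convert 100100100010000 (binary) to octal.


Group into 3-bit groups: 100100100010000
  100 = 4
  100 = 4
  100 = 4
  010 = 2
  000 = 0
= 0o44420


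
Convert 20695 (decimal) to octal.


Divide by 8 repeatedly:
20695 ÷ 8 = 2586 remainder 7
2586 ÷ 8 = 323 remainder 2
323 ÷ 8 = 40 remainder 3
40 ÷ 8 = 5 remainder 0
5 ÷ 8 = 0 remainder 5
Reading remainders bottom-up:
= 0o50327


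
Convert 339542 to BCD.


Each digit → 4-bit binary:
  3 → 0011
  3 → 0011
  9 → 1001
  5 → 0101
  4 → 0100
  2 → 0010
= 0011 0011 1001 0101 0100 0010


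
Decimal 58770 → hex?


Divide by 16 repeatedly:
58770 ÷ 16 = 3673 remainder 2 (2)
3673 ÷ 16 = 229 remainder 9 (9)
229 ÷ 16 = 14 remainder 5 (5)
14 ÷ 16 = 0 remainder 14 (E)
Reading remainders bottom-up:
= 0xE592


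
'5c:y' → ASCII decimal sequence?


String: '5c:y'  (4 characters)
Per-character ASCII lookup:
  '5': digits start at 48: '5' = 48 + 5 = 53
  'c': lowercase starts at 97: 'c' = 97 + 2 = 99
  ':': special character: ':' = 58
  'y': lowercase starts at 97: 'y' = 97 + 24 = 121
= 53 99 58 121


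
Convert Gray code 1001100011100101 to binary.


Gray code: 1001100011100101
MSB stays the same: 1
Each subsequent bit = prev_binary XOR current_gray:
  B[1] = 1 XOR 0 = 1
  B[2] = 1 XOR 0 = 1
  B[3] = 1 XOR 1 = 0
  B[4] = 0 XOR 1 = 1
  B[5] = 1 XOR 0 = 1
  B[6] = 1 XOR 0 = 1
  B[7] = 1 XOR 0 = 1
  B[8] = 1 XOR 1 = 0
  B[9] = 0 XOR 1 = 1
  B[10] = 1 XOR 1 = 0
  B[11] = 0 XOR 0 = 0
  B[12] = 0 XOR 0 = 0
  B[13] = 0 XOR 1 = 1
  B[14] = 1 XOR 0 = 1
  B[15] = 1 XOR 1 = 0
= 1110111101000110 (61254 decimal)


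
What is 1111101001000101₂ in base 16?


Group into 4-bit nibbles: 1111101001000101
  1111 = F
  1010 = A
  0100 = 4
  0101 = 5
= 0xFA45


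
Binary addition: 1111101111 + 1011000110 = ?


Align and add column by column (LSB to MSB, carry propagating):
  01111101111
+ 01011000110
  -----------
  col 0: 1 + 0 + 0 (carry in) = 1 → bit 1, carry out 0
  col 1: 1 + 1 + 0 (carry in) = 2 → bit 0, carry out 1
  col 2: 1 + 1 + 1 (carry in) = 3 → bit 1, carry out 1
  col 3: 1 + 0 + 1 (carry in) = 2 → bit 0, carry out 1
  col 4: 0 + 0 + 1 (carry in) = 1 → bit 1, carry out 0
  col 5: 1 + 0 + 0 (carry in) = 1 → bit 1, carry out 0
  col 6: 1 + 1 + 0 (carry in) = 2 → bit 0, carry out 1
  col 7: 1 + 1 + 1 (carry in) = 3 → bit 1, carry out 1
  col 8: 1 + 0 + 1 (carry in) = 2 → bit 0, carry out 1
  col 9: 1 + 1 + 1 (carry in) = 3 → bit 1, carry out 1
  col 10: 0 + 0 + 1 (carry in) = 1 → bit 1, carry out 0
Reading bits MSB→LSB: 11010110101
Strip leading zeros: 11010110101
= 11010110101


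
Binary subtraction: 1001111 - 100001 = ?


Align and subtract column by column (LSB to MSB, borrowing when needed):
  1001111
- 0100001
  -------
  col 0: (1 - 0 borrow-in) - 1 → 1 - 1 = 0, borrow out 0
  col 1: (1 - 0 borrow-in) - 0 → 1 - 0 = 1, borrow out 0
  col 2: (1 - 0 borrow-in) - 0 → 1 - 0 = 1, borrow out 0
  col 3: (1 - 0 borrow-in) - 0 → 1 - 0 = 1, borrow out 0
  col 4: (0 - 0 borrow-in) - 0 → 0 - 0 = 0, borrow out 0
  col 5: (0 - 0 borrow-in) - 1 → borrow from next column: (0+2) - 1 = 1, borrow out 1
  col 6: (1 - 1 borrow-in) - 0 → 0 - 0 = 0, borrow out 0
Reading bits MSB→LSB: 0101110
Strip leading zeros: 101110
= 101110


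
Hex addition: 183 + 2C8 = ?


Align and add column by column (LSB to MSB, each column mod 16 with carry):
  0183
+ 02C8
  ----
  col 0: 3(3) + 8(8) + 0 (carry in) = 11 → B(11), carry out 0
  col 1: 8(8) + C(12) + 0 (carry in) = 20 → 4(4), carry out 1
  col 2: 1(1) + 2(2) + 1 (carry in) = 4 → 4(4), carry out 0
  col 3: 0(0) + 0(0) + 0 (carry in) = 0 → 0(0), carry out 0
Reading digits MSB→LSB: 044B
Strip leading zeros: 44B
= 0x44B


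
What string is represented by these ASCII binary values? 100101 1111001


Codes (binary): 100101 1111001
Per-code ASCII lookup:
  100101 = 37  (special character) → '%'
  1111001 = 121  (range 97-122: lowercase, 121 - 97 = 24) → 'y'
= '%y'


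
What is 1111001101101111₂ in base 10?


Positional values:
Bit 0: 1 × 2^0 = 1
Bit 1: 1 × 2^1 = 2
Bit 2: 1 × 2^2 = 4
Bit 3: 1 × 2^3 = 8
Bit 5: 1 × 2^5 = 32
Bit 6: 1 × 2^6 = 64
Bit 8: 1 × 2^8 = 256
Bit 9: 1 × 2^9 = 512
Bit 12: 1 × 2^12 = 4096
Bit 13: 1 × 2^13 = 8192
Bit 14: 1 × 2^14 = 16384
Bit 15: 1 × 2^15 = 32768
Sum = 1 + 2 + 4 + 8 + 32 + 64 + 256 + 512 + 4096 + 8192 + 16384 + 32768
= 62319


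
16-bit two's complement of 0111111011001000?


Original: 0111111011001000
Step 1 - Invert all bits: 1000000100110111
Step 2 - Add 1: 1000000100110111 + 1
= 1000000100111000 (represents -32456)


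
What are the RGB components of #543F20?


Hex: #543F20
R = 54₁₆ = 84
G = 3F₁₆ = 63
B = 20₁₆ = 32
= RGB(84, 63, 32)


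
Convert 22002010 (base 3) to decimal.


Positional values (base 3):
  0 × 3^0 = 0 × 1 = 0
  1 × 3^1 = 1 × 3 = 3
  0 × 3^2 = 0 × 9 = 0
  2 × 3^3 = 2 × 27 = 54
  0 × 3^4 = 0 × 81 = 0
  0 × 3^5 = 0 × 243 = 0
  2 × 3^6 = 2 × 729 = 1458
  2 × 3^7 = 2 × 2187 = 4374
Sum = 0 + 3 + 0 + 54 + 0 + 0 + 1458 + 4374
= 5889


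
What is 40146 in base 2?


Divide by 2 repeatedly:
40146 ÷ 2 = 20073 remainder 0
20073 ÷ 2 = 10036 remainder 1
10036 ÷ 2 = 5018 remainder 0
5018 ÷ 2 = 2509 remainder 0
2509 ÷ 2 = 1254 remainder 1
1254 ÷ 2 = 627 remainder 0
627 ÷ 2 = 313 remainder 1
313 ÷ 2 = 156 remainder 1
156 ÷ 2 = 78 remainder 0
78 ÷ 2 = 39 remainder 0
39 ÷ 2 = 19 remainder 1
19 ÷ 2 = 9 remainder 1
9 ÷ 2 = 4 remainder 1
4 ÷ 2 = 2 remainder 0
2 ÷ 2 = 1 remainder 0
1 ÷ 2 = 0 remainder 1
Reading remainders bottom-up:
= 1001110011010010


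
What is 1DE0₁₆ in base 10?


Positional values:
Position 0: 0 × 16^0 = 0 × 1 = 0
Position 1: E × 16^1 = 14 × 16 = 224
Position 2: D × 16^2 = 13 × 256 = 3328
Position 3: 1 × 16^3 = 1 × 4096 = 4096
Sum = 0 + 224 + 3328 + 4096
= 7648


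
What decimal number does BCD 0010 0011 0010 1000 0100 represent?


Each 4-bit group → digit:
  0010 → 2
  0011 → 3
  0010 → 2
  1000 → 8
  0100 → 4
= 23284


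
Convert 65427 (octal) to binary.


Each octal digit → 3 binary bits:
  6 = 110
  5 = 101
  4 = 100
  2 = 010
  7 = 111
Concatenate: 110 101 100 010 111
= 110101100010111


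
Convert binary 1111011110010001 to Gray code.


Binary: 1111011110010001
Gray code: G = B XOR (B >> 1)
B >> 1 = 0111101111001000
1111011110010001 XOR 0111101111001000:
  1 XOR 0 = 1
  1 XOR 1 = 0
  1 XOR 1 = 0
  1 XOR 1 = 0
  0 XOR 1 = 1
  1 XOR 0 = 1
  1 XOR 1 = 0
  1 XOR 1 = 0
  1 XOR 1 = 0
  0 XOR 1 = 1
  0 XOR 0 = 0
  1 XOR 0 = 1
  0 XOR 1 = 1
  0 XOR 0 = 0
  0 XOR 0 = 0
  1 XOR 0 = 1
= 1000110001011001


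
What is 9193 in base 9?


Divide by 9 repeatedly:
9193 ÷ 9 = 1021 remainder 4
1021 ÷ 9 = 113 remainder 4
113 ÷ 9 = 12 remainder 5
12 ÷ 9 = 1 remainder 3
1 ÷ 9 = 0 remainder 1
Reading remainders bottom-up:
= 13544


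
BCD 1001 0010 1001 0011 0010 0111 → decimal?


Each 4-bit group → digit:
  1001 → 9
  0010 → 2
  1001 → 9
  0011 → 3
  0010 → 2
  0111 → 7
= 929327


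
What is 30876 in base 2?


Divide by 2 repeatedly:
30876 ÷ 2 = 15438 remainder 0
15438 ÷ 2 = 7719 remainder 0
7719 ÷ 2 = 3859 remainder 1
3859 ÷ 2 = 1929 remainder 1
1929 ÷ 2 = 964 remainder 1
964 ÷ 2 = 482 remainder 0
482 ÷ 2 = 241 remainder 0
241 ÷ 2 = 120 remainder 1
120 ÷ 2 = 60 remainder 0
60 ÷ 2 = 30 remainder 0
30 ÷ 2 = 15 remainder 0
15 ÷ 2 = 7 remainder 1
7 ÷ 2 = 3 remainder 1
3 ÷ 2 = 1 remainder 1
1 ÷ 2 = 0 remainder 1
Reading remainders bottom-up:
= 111100010011100


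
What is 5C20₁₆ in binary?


Each hex digit → 4 binary bits:
  5 = 0101
  C = 1100
  2 = 0010
  0 = 0000
Concatenate: 0101 1100 0010 0000
= 0101110000100000


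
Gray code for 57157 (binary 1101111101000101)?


Binary: 1101111101000101
Gray code: G = B XOR (B >> 1)
B >> 1 = 0110111110100010
1101111101000101 XOR 0110111110100010:
  1 XOR 0 = 1
  1 XOR 1 = 0
  0 XOR 1 = 1
  1 XOR 0 = 1
  1 XOR 1 = 0
  1 XOR 1 = 0
  1 XOR 1 = 0
  1 XOR 1 = 0
  0 XOR 1 = 1
  1 XOR 0 = 1
  0 XOR 1 = 1
  0 XOR 0 = 0
  0 XOR 0 = 0
  1 XOR 0 = 1
  0 XOR 1 = 1
  1 XOR 0 = 1
= 1011000011100111


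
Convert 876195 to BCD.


Each digit → 4-bit binary:
  8 → 1000
  7 → 0111
  6 → 0110
  1 → 0001
  9 → 1001
  5 → 0101
= 1000 0111 0110 0001 1001 0101


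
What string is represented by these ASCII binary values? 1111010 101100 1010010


Codes (binary): 1111010 101100 1010010
Per-code ASCII lookup:
  1111010 = 122  (range 97-122: lowercase, 122 - 97 = 25) → 'z'
  101100 = 44  (special character) → ','
  1010010 = 82  (range 65-90: uppercase, 82 - 65 = 17) → 'R'
= 'z,R'


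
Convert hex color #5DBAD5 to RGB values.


Hex: #5DBAD5
R = 5D₁₆ = 93
G = BA₁₆ = 186
B = D5₁₆ = 213
= RGB(93, 186, 213)


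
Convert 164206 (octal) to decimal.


Positional values:
Position 0: 6 × 8^0 = 6
Position 1: 0 × 8^1 = 0
Position 2: 2 × 8^2 = 128
Position 3: 4 × 8^3 = 2048
Position 4: 6 × 8^4 = 24576
Position 5: 1 × 8^5 = 32768
Sum = 6 + 0 + 128 + 2048 + 24576 + 32768
= 59526


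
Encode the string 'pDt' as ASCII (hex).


String: 'pDt'  (3 characters)
Per-character ASCII lookup:
  'p': lowercase starts at 97: 'p' = 97 + 15 = 112 → 0x70
  'D': uppercase starts at 65: 'D' = 65 + 3 = 68 → 0x44
  't': lowercase starts at 97: 't' = 97 + 19 = 116 → 0x74
= 0x70 0x44 0x74


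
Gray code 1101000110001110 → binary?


Gray code: 1101000110001110
MSB stays the same: 1
Each subsequent bit = prev_binary XOR current_gray:
  B[1] = 1 XOR 1 = 0
  B[2] = 0 XOR 0 = 0
  B[3] = 0 XOR 1 = 1
  B[4] = 1 XOR 0 = 1
  B[5] = 1 XOR 0 = 1
  B[6] = 1 XOR 0 = 1
  B[7] = 1 XOR 1 = 0
  B[8] = 0 XOR 1 = 1
  B[9] = 1 XOR 0 = 1
  B[10] = 1 XOR 0 = 1
  B[11] = 1 XOR 0 = 1
  B[12] = 1 XOR 1 = 0
  B[13] = 0 XOR 1 = 1
  B[14] = 1 XOR 1 = 0
  B[15] = 0 XOR 0 = 0
= 1001111011110100 (40692 decimal)


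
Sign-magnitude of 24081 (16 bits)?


Sign bit: 0 (positive)
Magnitude: 24081 = 101111000010001
= 0101111000010001


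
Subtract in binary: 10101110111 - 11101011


Align and subtract column by column (LSB to MSB, borrowing when needed):
  10101110111
- 00011101011
  -----------
  col 0: (1 - 0 borrow-in) - 1 → 1 - 1 = 0, borrow out 0
  col 1: (1 - 0 borrow-in) - 1 → 1 - 1 = 0, borrow out 0
  col 2: (1 - 0 borrow-in) - 0 → 1 - 0 = 1, borrow out 0
  col 3: (0 - 0 borrow-in) - 1 → borrow from next column: (0+2) - 1 = 1, borrow out 1
  col 4: (1 - 1 borrow-in) - 0 → 0 - 0 = 0, borrow out 0
  col 5: (1 - 0 borrow-in) - 1 → 1 - 1 = 0, borrow out 0
  col 6: (1 - 0 borrow-in) - 1 → 1 - 1 = 0, borrow out 0
  col 7: (0 - 0 borrow-in) - 1 → borrow from next column: (0+2) - 1 = 1, borrow out 1
  col 8: (1 - 1 borrow-in) - 0 → 0 - 0 = 0, borrow out 0
  col 9: (0 - 0 borrow-in) - 0 → 0 - 0 = 0, borrow out 0
  col 10: (1 - 0 borrow-in) - 0 → 1 - 0 = 1, borrow out 0
Reading bits MSB→LSB: 10010001100
Strip leading zeros: 10010001100
= 10010001100


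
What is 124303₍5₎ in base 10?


Positional values (base 5):
  3 × 5^0 = 3 × 1 = 3
  0 × 5^1 = 0 × 5 = 0
  3 × 5^2 = 3 × 25 = 75
  4 × 5^3 = 4 × 125 = 500
  2 × 5^4 = 2 × 625 = 1250
  1 × 5^5 = 1 × 3125 = 3125
Sum = 3 + 0 + 75 + 500 + 1250 + 3125
= 4953


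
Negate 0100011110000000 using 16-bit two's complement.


Original: 0100011110000000
Step 1 - Invert all bits: 1011100001111111
Step 2 - Add 1: 1011100001111111 + 1
= 1011100010000000 (represents -18304)


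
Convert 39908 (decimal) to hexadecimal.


Divide by 16 repeatedly:
39908 ÷ 16 = 2494 remainder 4 (4)
2494 ÷ 16 = 155 remainder 14 (E)
155 ÷ 16 = 9 remainder 11 (B)
9 ÷ 16 = 0 remainder 9 (9)
Reading remainders bottom-up:
= 0x9BE4


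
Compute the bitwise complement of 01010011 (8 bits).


Original: 01010011
Invert all bits:
  bit 0: 0 → 1
  bit 1: 1 → 0
  bit 2: 0 → 1
  bit 3: 1 → 0
  bit 4: 0 → 1
  bit 5: 0 → 1
  bit 6: 1 → 0
  bit 7: 1 → 0
= 10101100


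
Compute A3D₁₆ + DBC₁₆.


Align and add column by column (LSB to MSB, each column mod 16 with carry):
  0A3D
+ 0DBC
  ----
  col 0: D(13) + C(12) + 0 (carry in) = 25 → 9(9), carry out 1
  col 1: 3(3) + B(11) + 1 (carry in) = 15 → F(15), carry out 0
  col 2: A(10) + D(13) + 0 (carry in) = 23 → 7(7), carry out 1
  col 3: 0(0) + 0(0) + 1 (carry in) = 1 → 1(1), carry out 0
Reading digits MSB→LSB: 17F9
Strip leading zeros: 17F9
= 0x17F9


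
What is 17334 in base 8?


Divide by 8 repeatedly:
17334 ÷ 8 = 2166 remainder 6
2166 ÷ 8 = 270 remainder 6
270 ÷ 8 = 33 remainder 6
33 ÷ 8 = 4 remainder 1
4 ÷ 8 = 0 remainder 4
Reading remainders bottom-up:
= 0o41666


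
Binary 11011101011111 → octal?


Group into 3-bit groups: 011011101011111
  011 = 3
  011 = 3
  101 = 5
  011 = 3
  111 = 7
= 0o33537


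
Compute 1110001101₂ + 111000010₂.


Align and add column by column (LSB to MSB, carry propagating):
  01110001101
+ 00111000010
  -----------
  col 0: 1 + 0 + 0 (carry in) = 1 → bit 1, carry out 0
  col 1: 0 + 1 + 0 (carry in) = 1 → bit 1, carry out 0
  col 2: 1 + 0 + 0 (carry in) = 1 → bit 1, carry out 0
  col 3: 1 + 0 + 0 (carry in) = 1 → bit 1, carry out 0
  col 4: 0 + 0 + 0 (carry in) = 0 → bit 0, carry out 0
  col 5: 0 + 0 + 0 (carry in) = 0 → bit 0, carry out 0
  col 6: 0 + 1 + 0 (carry in) = 1 → bit 1, carry out 0
  col 7: 1 + 1 + 0 (carry in) = 2 → bit 0, carry out 1
  col 8: 1 + 1 + 1 (carry in) = 3 → bit 1, carry out 1
  col 9: 1 + 0 + 1 (carry in) = 2 → bit 0, carry out 1
  col 10: 0 + 0 + 1 (carry in) = 1 → bit 1, carry out 0
Reading bits MSB→LSB: 10101001111
Strip leading zeros: 10101001111
= 10101001111


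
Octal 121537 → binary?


Each octal digit → 3 binary bits:
  1 = 001
  2 = 010
  1 = 001
  5 = 101
  3 = 011
  7 = 111
Concatenate: 001 010 001 101 011 111
= 001010001101011111


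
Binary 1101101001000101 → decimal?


Positional values:
Bit 0: 1 × 2^0 = 1
Bit 2: 1 × 2^2 = 4
Bit 6: 1 × 2^6 = 64
Bit 9: 1 × 2^9 = 512
Bit 11: 1 × 2^11 = 2048
Bit 12: 1 × 2^12 = 4096
Bit 14: 1 × 2^14 = 16384
Bit 15: 1 × 2^15 = 32768
Sum = 1 + 4 + 64 + 512 + 2048 + 4096 + 16384 + 32768
= 55877


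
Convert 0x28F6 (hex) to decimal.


Positional values:
Position 0: 6 × 16^0 = 6 × 1 = 6
Position 1: F × 16^1 = 15 × 16 = 240
Position 2: 8 × 16^2 = 8 × 256 = 2048
Position 3: 2 × 16^3 = 2 × 4096 = 8192
Sum = 6 + 240 + 2048 + 8192
= 10486


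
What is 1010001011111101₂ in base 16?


Group into 4-bit nibbles: 1010001011111101
  1010 = A
  0010 = 2
  1111 = F
  1101 = D
= 0xA2FD


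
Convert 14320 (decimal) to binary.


Divide by 2 repeatedly:
14320 ÷ 2 = 7160 remainder 0
7160 ÷ 2 = 3580 remainder 0
3580 ÷ 2 = 1790 remainder 0
1790 ÷ 2 = 895 remainder 0
895 ÷ 2 = 447 remainder 1
447 ÷ 2 = 223 remainder 1
223 ÷ 2 = 111 remainder 1
111 ÷ 2 = 55 remainder 1
55 ÷ 2 = 27 remainder 1
27 ÷ 2 = 13 remainder 1
13 ÷ 2 = 6 remainder 1
6 ÷ 2 = 3 remainder 0
3 ÷ 2 = 1 remainder 1
1 ÷ 2 = 0 remainder 1
Reading remainders bottom-up:
= 11011111110000


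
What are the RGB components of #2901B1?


Hex: #2901B1
R = 29₁₆ = 41
G = 01₁₆ = 1
B = B1₁₆ = 177
= RGB(41, 1, 177)


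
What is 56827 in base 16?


Divide by 16 repeatedly:
56827 ÷ 16 = 3551 remainder 11 (B)
3551 ÷ 16 = 221 remainder 15 (F)
221 ÷ 16 = 13 remainder 13 (D)
13 ÷ 16 = 0 remainder 13 (D)
Reading remainders bottom-up:
= 0xDDFB


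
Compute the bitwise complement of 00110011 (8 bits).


Original: 00110011
Invert all bits:
  bit 0: 0 → 1
  bit 1: 0 → 1
  bit 2: 1 → 0
  bit 3: 1 → 0
  bit 4: 0 → 1
  bit 5: 0 → 1
  bit 6: 1 → 0
  bit 7: 1 → 0
= 11001100


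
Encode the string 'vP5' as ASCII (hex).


String: 'vP5'  (3 characters)
Per-character ASCII lookup:
  'v': lowercase starts at 97: 'v' = 97 + 21 = 118 → 0x76
  'P': uppercase starts at 65: 'P' = 65 + 15 = 80 → 0x50
  '5': digits start at 48: '5' = 48 + 5 = 53 → 0x35
= 0x76 0x50 0x35


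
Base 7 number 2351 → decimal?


Positional values (base 7):
  1 × 7^0 = 1 × 1 = 1
  5 × 7^1 = 5 × 7 = 35
  3 × 7^2 = 3 × 49 = 147
  2 × 7^3 = 2 × 343 = 686
Sum = 1 + 35 + 147 + 686
= 869


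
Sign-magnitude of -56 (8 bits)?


Sign bit: 1 (negative)
Magnitude: 56 = 0111000
= 10111000


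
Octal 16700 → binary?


Each octal digit → 3 binary bits:
  1 = 001
  6 = 110
  7 = 111
  0 = 000
  0 = 000
Concatenate: 001 110 111 000 000
= 001110111000000


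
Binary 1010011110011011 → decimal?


Positional values:
Bit 0: 1 × 2^0 = 1
Bit 1: 1 × 2^1 = 2
Bit 3: 1 × 2^3 = 8
Bit 4: 1 × 2^4 = 16
Bit 7: 1 × 2^7 = 128
Bit 8: 1 × 2^8 = 256
Bit 9: 1 × 2^9 = 512
Bit 10: 1 × 2^10 = 1024
Bit 13: 1 × 2^13 = 8192
Bit 15: 1 × 2^15 = 32768
Sum = 1 + 2 + 8 + 16 + 128 + 256 + 512 + 1024 + 8192 + 32768
= 42907


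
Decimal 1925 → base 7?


Divide by 7 repeatedly:
1925 ÷ 7 = 275 remainder 0
275 ÷ 7 = 39 remainder 2
39 ÷ 7 = 5 remainder 4
5 ÷ 7 = 0 remainder 5
Reading remainders bottom-up:
= 5420


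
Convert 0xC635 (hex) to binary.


Each hex digit → 4 binary bits:
  C = 1100
  6 = 0110
  3 = 0011
  5 = 0101
Concatenate: 1100 0110 0011 0101
= 1100011000110101


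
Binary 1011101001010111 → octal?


Group into 3-bit groups: 001011101001010111
  001 = 1
  011 = 3
  101 = 5
  001 = 1
  010 = 2
  111 = 7
= 0o135127


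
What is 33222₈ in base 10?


Positional values:
Position 0: 2 × 8^0 = 2
Position 1: 2 × 8^1 = 16
Position 2: 2 × 8^2 = 128
Position 3: 3 × 8^3 = 1536
Position 4: 3 × 8^4 = 12288
Sum = 2 + 16 + 128 + 1536 + 12288
= 13970


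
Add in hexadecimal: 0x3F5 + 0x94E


Align and add column by column (LSB to MSB, each column mod 16 with carry):
  03F5
+ 094E
  ----
  col 0: 5(5) + E(14) + 0 (carry in) = 19 → 3(3), carry out 1
  col 1: F(15) + 4(4) + 1 (carry in) = 20 → 4(4), carry out 1
  col 2: 3(3) + 9(9) + 1 (carry in) = 13 → D(13), carry out 0
  col 3: 0(0) + 0(0) + 0 (carry in) = 0 → 0(0), carry out 0
Reading digits MSB→LSB: 0D43
Strip leading zeros: D43
= 0xD43


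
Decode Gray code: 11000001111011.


Gray code: 11000001111011
MSB stays the same: 1
Each subsequent bit = prev_binary XOR current_gray:
  B[1] = 1 XOR 1 = 0
  B[2] = 0 XOR 0 = 0
  B[3] = 0 XOR 0 = 0
  B[4] = 0 XOR 0 = 0
  B[5] = 0 XOR 0 = 0
  B[6] = 0 XOR 0 = 0
  B[7] = 0 XOR 1 = 1
  B[8] = 1 XOR 1 = 0
  B[9] = 0 XOR 1 = 1
  B[10] = 1 XOR 1 = 0
  B[11] = 0 XOR 0 = 0
  B[12] = 0 XOR 1 = 1
  B[13] = 1 XOR 1 = 0
= 10000001010010 (8274 decimal)


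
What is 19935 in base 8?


Divide by 8 repeatedly:
19935 ÷ 8 = 2491 remainder 7
2491 ÷ 8 = 311 remainder 3
311 ÷ 8 = 38 remainder 7
38 ÷ 8 = 4 remainder 6
4 ÷ 8 = 0 remainder 4
Reading remainders bottom-up:
= 0o46737


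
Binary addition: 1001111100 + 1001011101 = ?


Align and add column by column (LSB to MSB, carry propagating):
  01001111100
+ 01001011101
  -----------
  col 0: 0 + 1 + 0 (carry in) = 1 → bit 1, carry out 0
  col 1: 0 + 0 + 0 (carry in) = 0 → bit 0, carry out 0
  col 2: 1 + 1 + 0 (carry in) = 2 → bit 0, carry out 1
  col 3: 1 + 1 + 1 (carry in) = 3 → bit 1, carry out 1
  col 4: 1 + 1 + 1 (carry in) = 3 → bit 1, carry out 1
  col 5: 1 + 0 + 1 (carry in) = 2 → bit 0, carry out 1
  col 6: 1 + 1 + 1 (carry in) = 3 → bit 1, carry out 1
  col 7: 0 + 0 + 1 (carry in) = 1 → bit 1, carry out 0
  col 8: 0 + 0 + 0 (carry in) = 0 → bit 0, carry out 0
  col 9: 1 + 1 + 0 (carry in) = 2 → bit 0, carry out 1
  col 10: 0 + 0 + 1 (carry in) = 1 → bit 1, carry out 0
Reading bits MSB→LSB: 10011011001
Strip leading zeros: 10011011001
= 10011011001


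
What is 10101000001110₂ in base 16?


Group into 4-bit nibbles: 0010101000001110
  0010 = 2
  1010 = A
  0000 = 0
  1110 = E
= 0x2A0E


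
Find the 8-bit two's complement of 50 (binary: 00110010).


Original: 00110010
Step 1 - Invert all bits: 11001101
Step 2 - Add 1: 11001101 + 1
= 11001110 (represents -50)


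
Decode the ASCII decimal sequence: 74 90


Codes (decimal): 74 90
Per-code ASCII lookup:
  74  (range 65-90: uppercase, 74 - 65 = 9) → 'J'
  90  (range 65-90: uppercase, 90 - 65 = 25) → 'Z'
= 'JZ'


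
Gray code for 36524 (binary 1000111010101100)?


Binary: 1000111010101100
Gray code: G = B XOR (B >> 1)
B >> 1 = 0100011101010110
1000111010101100 XOR 0100011101010110:
  1 XOR 0 = 1
  0 XOR 1 = 1
  0 XOR 0 = 0
  0 XOR 0 = 0
  1 XOR 0 = 1
  1 XOR 1 = 0
  1 XOR 1 = 0
  0 XOR 1 = 1
  1 XOR 0 = 1
  0 XOR 1 = 1
  1 XOR 0 = 1
  0 XOR 1 = 1
  1 XOR 0 = 1
  1 XOR 1 = 0
  0 XOR 1 = 1
  0 XOR 0 = 0
= 1100100111111010


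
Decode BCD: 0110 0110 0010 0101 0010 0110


Each 4-bit group → digit:
  0110 → 6
  0110 → 6
  0010 → 2
  0101 → 5
  0010 → 2
  0110 → 6
= 662526


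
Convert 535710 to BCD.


Each digit → 4-bit binary:
  5 → 0101
  3 → 0011
  5 → 0101
  7 → 0111
  1 → 0001
  0 → 0000
= 0101 0011 0101 0111 0001 0000


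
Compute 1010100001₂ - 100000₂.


Align and subtract column by column (LSB to MSB, borrowing when needed):
  1010100001
- 0000100000
  ----------
  col 0: (1 - 0 borrow-in) - 0 → 1 - 0 = 1, borrow out 0
  col 1: (0 - 0 borrow-in) - 0 → 0 - 0 = 0, borrow out 0
  col 2: (0 - 0 borrow-in) - 0 → 0 - 0 = 0, borrow out 0
  col 3: (0 - 0 borrow-in) - 0 → 0 - 0 = 0, borrow out 0
  col 4: (0 - 0 borrow-in) - 0 → 0 - 0 = 0, borrow out 0
  col 5: (1 - 0 borrow-in) - 1 → 1 - 1 = 0, borrow out 0
  col 6: (0 - 0 borrow-in) - 0 → 0 - 0 = 0, borrow out 0
  col 7: (1 - 0 borrow-in) - 0 → 1 - 0 = 1, borrow out 0
  col 8: (0 - 0 borrow-in) - 0 → 0 - 0 = 0, borrow out 0
  col 9: (1 - 0 borrow-in) - 0 → 1 - 0 = 1, borrow out 0
Reading bits MSB→LSB: 1010000001
Strip leading zeros: 1010000001
= 1010000001


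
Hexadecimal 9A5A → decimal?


Positional values:
Position 0: A × 16^0 = 10 × 1 = 10
Position 1: 5 × 16^1 = 5 × 16 = 80
Position 2: A × 16^2 = 10 × 256 = 2560
Position 3: 9 × 16^3 = 9 × 4096 = 36864
Sum = 10 + 80 + 2560 + 36864
= 39514


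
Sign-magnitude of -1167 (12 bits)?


Sign bit: 1 (negative)
Magnitude: 1167 = 10010001111
= 110010001111


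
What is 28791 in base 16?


Divide by 16 repeatedly:
28791 ÷ 16 = 1799 remainder 7 (7)
1799 ÷ 16 = 112 remainder 7 (7)
112 ÷ 16 = 7 remainder 0 (0)
7 ÷ 16 = 0 remainder 7 (7)
Reading remainders bottom-up:
= 0x7077


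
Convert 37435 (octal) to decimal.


Positional values:
Position 0: 5 × 8^0 = 5
Position 1: 3 × 8^1 = 24
Position 2: 4 × 8^2 = 256
Position 3: 7 × 8^3 = 3584
Position 4: 3 × 8^4 = 12288
Sum = 5 + 24 + 256 + 3584 + 12288
= 16157


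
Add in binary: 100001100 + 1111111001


Align and add column by column (LSB to MSB, carry propagating):
  00100001100
+ 01111111001
  -----------
  col 0: 0 + 1 + 0 (carry in) = 1 → bit 1, carry out 0
  col 1: 0 + 0 + 0 (carry in) = 0 → bit 0, carry out 0
  col 2: 1 + 0 + 0 (carry in) = 1 → bit 1, carry out 0
  col 3: 1 + 1 + 0 (carry in) = 2 → bit 0, carry out 1
  col 4: 0 + 1 + 1 (carry in) = 2 → bit 0, carry out 1
  col 5: 0 + 1 + 1 (carry in) = 2 → bit 0, carry out 1
  col 6: 0 + 1 + 1 (carry in) = 2 → bit 0, carry out 1
  col 7: 0 + 1 + 1 (carry in) = 2 → bit 0, carry out 1
  col 8: 1 + 1 + 1 (carry in) = 3 → bit 1, carry out 1
  col 9: 0 + 1 + 1 (carry in) = 2 → bit 0, carry out 1
  col 10: 0 + 0 + 1 (carry in) = 1 → bit 1, carry out 0
Reading bits MSB→LSB: 10100000101
Strip leading zeros: 10100000101
= 10100000101
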